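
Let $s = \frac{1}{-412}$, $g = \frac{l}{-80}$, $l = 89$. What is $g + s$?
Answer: $- \frac{9187}{8240} \approx -1.1149$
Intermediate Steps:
$g = - \frac{89}{80}$ ($g = \frac{89}{-80} = 89 \left(- \frac{1}{80}\right) = - \frac{89}{80} \approx -1.1125$)
$s = - \frac{1}{412} \approx -0.0024272$
$g + s = - \frac{89}{80} - \frac{1}{412} = - \frac{9187}{8240}$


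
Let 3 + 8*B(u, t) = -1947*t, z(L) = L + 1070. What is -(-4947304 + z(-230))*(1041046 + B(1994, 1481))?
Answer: 3366599260264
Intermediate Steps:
z(L) = 1070 + L
B(u, t) = -3/8 - 1947*t/8 (B(u, t) = -3/8 + (-1947*t)/8 = -3/8 - 1947*t/8)
-(-4947304 + z(-230))*(1041046 + B(1994, 1481)) = -(-4947304 + (1070 - 230))*(1041046 + (-3/8 - 1947/8*1481)) = -(-4947304 + 840)*(1041046 + (-3/8 - 2883507/8)) = -(-4946464)*(1041046 - 1441755/4) = -(-4946464)*2722429/4 = -1*(-3366599260264) = 3366599260264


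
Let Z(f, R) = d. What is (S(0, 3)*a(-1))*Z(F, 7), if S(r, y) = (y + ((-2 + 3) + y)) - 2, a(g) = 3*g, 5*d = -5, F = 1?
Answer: 15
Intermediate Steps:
d = -1 (d = (1/5)*(-5) = -1)
Z(f, R) = -1
S(r, y) = -1 + 2*y (S(r, y) = (y + (1 + y)) - 2 = (1 + 2*y) - 2 = -1 + 2*y)
(S(0, 3)*a(-1))*Z(F, 7) = ((-1 + 2*3)*(3*(-1)))*(-1) = ((-1 + 6)*(-3))*(-1) = (5*(-3))*(-1) = -15*(-1) = 15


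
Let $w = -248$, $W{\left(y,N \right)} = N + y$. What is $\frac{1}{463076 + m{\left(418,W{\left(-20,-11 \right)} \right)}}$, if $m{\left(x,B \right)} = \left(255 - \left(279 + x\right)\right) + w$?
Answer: $\frac{1}{462386} \approx 2.1627 \cdot 10^{-6}$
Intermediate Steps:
$m{\left(x,B \right)} = -272 - x$ ($m{\left(x,B \right)} = \left(255 - \left(279 + x\right)\right) - 248 = \left(-24 - x\right) - 248 = -272 - x$)
$\frac{1}{463076 + m{\left(418,W{\left(-20,-11 \right)} \right)}} = \frac{1}{463076 - 690} = \frac{1}{462386}$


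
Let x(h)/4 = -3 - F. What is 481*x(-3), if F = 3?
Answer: -11544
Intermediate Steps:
x(h) = -24 (x(h) = 4*(-3 - 1*3) = 4*(-3 - 3) = 4*(-6) = -24)
481*x(-3) = 481*(-24) = -11544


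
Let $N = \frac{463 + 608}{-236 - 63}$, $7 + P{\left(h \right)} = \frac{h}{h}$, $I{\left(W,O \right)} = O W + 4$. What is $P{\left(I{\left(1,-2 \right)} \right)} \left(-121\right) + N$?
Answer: $\frac{216003}{299} \approx 722.42$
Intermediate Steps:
$I{\left(W,O \right)} = 4 + O W$
$P{\left(h \right)} = -6$ ($P{\left(h \right)} = -7 + \frac{h}{h} = -7 + 1 = -6$)
$N = - \frac{1071}{299}$ ($N = \frac{1071}{-299} = 1071 \left(- \frac{1}{299}\right) = - \frac{1071}{299} \approx -3.5819$)
$P{\left(I{\left(1,-2 \right)} \right)} \left(-121\right) + N = \left(-6\right) \left(-121\right) - \frac{1071}{299} = 726 - \frac{1071}{299} = \frac{216003}{299}$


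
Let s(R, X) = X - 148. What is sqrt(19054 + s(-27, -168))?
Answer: 3*sqrt(2082) ≈ 136.89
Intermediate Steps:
s(R, X) = -148 + X
sqrt(19054 + s(-27, -168)) = sqrt(19054 + (-148 - 168)) = sqrt(19054 - 316) = sqrt(18738) = 3*sqrt(2082)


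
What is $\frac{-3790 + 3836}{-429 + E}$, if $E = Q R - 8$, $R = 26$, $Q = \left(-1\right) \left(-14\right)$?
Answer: $- \frac{46}{73} \approx -0.63014$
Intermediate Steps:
$Q = 14$
$E = 356$ ($E = 14 \cdot 26 - 8 = 364 - 8 = 356$)
$\frac{-3790 + 3836}{-429 + E} = \frac{-3790 + 3836}{-429 + 356} = \frac{46}{-73} = 46 \left(- \frac{1}{73}\right) = - \frac{46}{73}$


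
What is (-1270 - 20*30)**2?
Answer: 3496900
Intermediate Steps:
(-1270 - 20*30)**2 = (-1270 - 600)**2 = (-1870)**2 = 3496900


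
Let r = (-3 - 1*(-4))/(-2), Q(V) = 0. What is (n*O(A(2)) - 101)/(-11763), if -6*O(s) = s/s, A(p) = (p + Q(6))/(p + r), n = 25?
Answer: 631/70578 ≈ 0.0089405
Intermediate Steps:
r = -½ (r = (-3 + 4)*(-½) = 1*(-½) = -½ ≈ -0.50000)
A(p) = p/(-½ + p) (A(p) = (p + 0)/(p - ½) = p/(-½ + p))
O(s) = -⅙ (O(s) = -s/(6*s) = -⅙*1 = -⅙)
(n*O(A(2)) - 101)/(-11763) = (25*(-⅙) - 101)/(-11763) = (-25/6 - 101)*(-1/11763) = -631/6*(-1/11763) = 631/70578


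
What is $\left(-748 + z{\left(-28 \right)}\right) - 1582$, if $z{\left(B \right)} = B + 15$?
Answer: $-2343$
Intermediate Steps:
$z{\left(B \right)} = 15 + B$
$\left(-748 + z{\left(-28 \right)}\right) - 1582 = \left(-748 + \left(15 - 28\right)\right) - 1582 = \left(-748 - 13\right) - 1582 = -761 - 1582 = -2343$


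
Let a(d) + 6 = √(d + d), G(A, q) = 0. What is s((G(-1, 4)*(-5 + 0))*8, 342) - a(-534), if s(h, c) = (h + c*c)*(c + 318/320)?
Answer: 1604717079/40 - 2*I*√267 ≈ 4.0118e+7 - 32.68*I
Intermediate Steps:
s(h, c) = (159/160 + c)*(h + c²) (s(h, c) = (h + c²)*(c + 318*(1/320)) = (h + c²)*(c + 159/160) = (h + c²)*(159/160 + c) = (159/160 + c)*(h + c²))
a(d) = -6 + √2*√d (a(d) = -6 + √(d + d) = -6 + √(2*d) = -6 + √2*√d)
s((G(-1, 4)*(-5 + 0))*8, 342) - a(-534) = (342³ + 159*((0*(-5 + 0))*8)/160 + (159/160)*342² + 342*((0*(-5 + 0))*8)) - (-6 + √2*√(-534)) = (40001688 + 159*((0*(-5))*8)/160 + (159/160)*116964 + 342*((0*(-5))*8)) - (-6 + √2*(I*√534)) = (40001688 + 159*(0*8)/160 + 4649319/40 + 342*(0*8)) - (-6 + 2*I*√267) = (40001688 + (159/160)*0 + 4649319/40 + 342*0) + (6 - 2*I*√267) = (40001688 + 0 + 4649319/40 + 0) + (6 - 2*I*√267) = 1604716839/40 + (6 - 2*I*√267) = 1604717079/40 - 2*I*√267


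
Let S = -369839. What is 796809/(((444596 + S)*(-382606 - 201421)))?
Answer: -265603/14553368813 ≈ -1.8250e-5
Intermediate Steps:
796809/(((444596 + S)*(-382606 - 201421))) = 796809/(((444596 - 369839)*(-382606 - 201421))) = 796809/((74757*(-584027))) = 796809/(-43660106439) = 796809*(-1/43660106439) = -265603/14553368813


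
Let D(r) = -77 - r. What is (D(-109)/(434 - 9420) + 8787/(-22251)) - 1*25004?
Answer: -833261101993/33324581 ≈ -25004.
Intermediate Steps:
(D(-109)/(434 - 9420) + 8787/(-22251)) - 1*25004 = ((-77 - 1*(-109))/(434 - 9420) + 8787/(-22251)) - 1*25004 = ((-77 + 109)/(-8986) + 8787*(-1/22251)) - 25004 = (32*(-1/8986) - 2929/7417) - 25004 = (-16/4493 - 2929/7417) - 25004 = -13278669/33324581 - 25004 = -833261101993/33324581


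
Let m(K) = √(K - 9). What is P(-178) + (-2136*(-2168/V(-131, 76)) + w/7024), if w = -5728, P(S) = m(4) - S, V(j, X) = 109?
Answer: 2041420728/47851 + I*√5 ≈ 42662.0 + 2.2361*I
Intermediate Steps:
m(K) = √(-9 + K)
P(S) = -S + I*√5 (P(S) = √(-9 + 4) - S = √(-5) - S = I*√5 - S = -S + I*√5)
P(-178) + (-2136*(-2168/V(-131, 76)) + w/7024) = (-1*(-178) + I*√5) + (-2136/(109/(-2168)) - 5728/7024) = (178 + I*√5) + (-2136/(109*(-1/2168)) - 5728*1/7024) = (178 + I*√5) + (-2136/(-109/2168) - 358/439) = (178 + I*√5) + (-2136*(-2168/109) - 358/439) = (178 + I*√5) + (4630848/109 - 358/439) = (178 + I*√5) + 2032903250/47851 = 2041420728/47851 + I*√5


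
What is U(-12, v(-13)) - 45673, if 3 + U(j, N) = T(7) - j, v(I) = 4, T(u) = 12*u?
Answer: -45580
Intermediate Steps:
U(j, N) = 81 - j (U(j, N) = -3 + (12*7 - j) = -3 + (84 - j) = 81 - j)
U(-12, v(-13)) - 45673 = (81 - 1*(-12)) - 45673 = (81 + 12) - 45673 = 93 - 45673 = -45580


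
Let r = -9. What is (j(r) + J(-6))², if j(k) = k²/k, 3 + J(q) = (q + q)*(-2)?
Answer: 144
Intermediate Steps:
J(q) = -3 - 4*q (J(q) = -3 + (q + q)*(-2) = -3 + (2*q)*(-2) = -3 - 4*q)
j(k) = k
(j(r) + J(-6))² = (-9 + (-3 - 4*(-6)))² = (-9 + (-3 + 24))² = (-9 + 21)² = 12² = 144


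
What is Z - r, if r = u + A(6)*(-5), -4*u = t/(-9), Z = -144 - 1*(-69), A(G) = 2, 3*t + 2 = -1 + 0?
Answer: -2339/36 ≈ -64.972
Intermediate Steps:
t = -1 (t = -⅔ + (-1 + 0)/3 = -⅔ + (⅓)*(-1) = -⅔ - ⅓ = -1)
Z = -75 (Z = -144 + 69 = -75)
u = -1/36 (u = -(-1)/(4*(-9)) = -(-1)*(-1)/(4*9) = -¼*⅑ = -1/36 ≈ -0.027778)
r = -361/36 (r = -1/36 + 2*(-5) = -1/36 - 10 = -361/36 ≈ -10.028)
Z - r = -75 - 1*(-361/36) = -75 + 361/36 = -2339/36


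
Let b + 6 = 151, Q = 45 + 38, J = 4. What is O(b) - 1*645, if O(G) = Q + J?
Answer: -558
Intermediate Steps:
Q = 83
b = 145 (b = -6 + 151 = 145)
O(G) = 87 (O(G) = 83 + 4 = 87)
O(b) - 1*645 = 87 - 1*645 = 87 - 645 = -558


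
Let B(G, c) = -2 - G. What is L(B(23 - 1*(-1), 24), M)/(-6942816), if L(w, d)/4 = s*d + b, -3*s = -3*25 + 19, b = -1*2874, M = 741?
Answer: -5479/867852 ≈ -0.0063133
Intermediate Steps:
b = -2874
s = 56/3 (s = -(-3*25 + 19)/3 = -(-75 + 19)/3 = -1/3*(-56) = 56/3 ≈ 18.667)
L(w, d) = -11496 + 224*d/3 (L(w, d) = 4*(56*d/3 - 2874) = 4*(-2874 + 56*d/3) = -11496 + 224*d/3)
L(B(23 - 1*(-1), 24), M)/(-6942816) = (-11496 + (224/3)*741)/(-6942816) = (-11496 + 55328)*(-1/6942816) = 43832*(-1/6942816) = -5479/867852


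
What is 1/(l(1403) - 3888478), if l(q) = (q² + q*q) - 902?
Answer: 1/47438 ≈ 2.1080e-5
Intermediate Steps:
l(q) = -902 + 2*q² (l(q) = (q² + q²) - 902 = 2*q² - 902 = -902 + 2*q²)
1/(l(1403) - 3888478) = 1/((-902 + 2*1403²) - 3888478) = 1/((-902 + 2*1968409) - 3888478) = 1/((-902 + 3936818) - 3888478) = 1/(3935916 - 3888478) = 1/47438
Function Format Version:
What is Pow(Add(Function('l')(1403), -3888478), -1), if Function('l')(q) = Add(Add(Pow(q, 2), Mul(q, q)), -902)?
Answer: Rational(1, 47438) ≈ 2.1080e-5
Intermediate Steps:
Function('l')(q) = Add(-902, Mul(2, Pow(q, 2))) (Function('l')(q) = Add(Add(Pow(q, 2), Pow(q, 2)), -902) = Add(Mul(2, Pow(q, 2)), -902) = Add(-902, Mul(2, Pow(q, 2))))
Pow(Add(Function('l')(1403), -3888478), -1) = Pow(Add(Add(-902, Mul(2, Pow(1403, 2))), -3888478), -1) = Pow(Add(Add(-902, Mul(2, 1968409)), -3888478), -1) = Pow(Add(Add(-902, 3936818), -3888478), -1) = Pow(Add(3935916, -3888478), -1) = Pow(47438, -1) = Rational(1, 47438)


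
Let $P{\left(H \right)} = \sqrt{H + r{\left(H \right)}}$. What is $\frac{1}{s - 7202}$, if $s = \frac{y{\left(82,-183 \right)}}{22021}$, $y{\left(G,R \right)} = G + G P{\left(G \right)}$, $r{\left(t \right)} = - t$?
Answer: $- \frac{22021}{158595160} \approx -0.00013885$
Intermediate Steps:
$P{\left(H \right)} = 0$ ($P{\left(H \right)} = \sqrt{H - H} = \sqrt{0} = 0$)
$y{\left(G,R \right)} = G$ ($y{\left(G,R \right)} = G + G 0 = G + 0 = G$)
$s = \frac{82}{22021} \approx 0.0037237$
$\frac{1}{s - 7202} = \frac{1}{\frac{82}{22021} - 7202} = \frac{1}{- \frac{158595160}{22021}} = - \frac{22021}{158595160}$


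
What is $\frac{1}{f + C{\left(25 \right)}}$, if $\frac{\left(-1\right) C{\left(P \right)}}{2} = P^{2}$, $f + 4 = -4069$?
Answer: $- \frac{1}{5323} \approx -0.00018786$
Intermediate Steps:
$f = -4073$ ($f = -4 - 4069 = -4073$)
$C{\left(P \right)} = - 2 P^{2}$
$\frac{1}{f + C{\left(25 \right)}} = \frac{1}{-4073 - 2 \cdot 25^{2}} = \frac{1}{-4073 - 1250} = \frac{1}{-5323} = - \frac{1}{5323}$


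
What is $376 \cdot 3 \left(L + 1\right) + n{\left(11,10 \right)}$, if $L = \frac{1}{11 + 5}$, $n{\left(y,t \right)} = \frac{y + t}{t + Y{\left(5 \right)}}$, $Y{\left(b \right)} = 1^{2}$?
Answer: $\frac{26409}{22} \approx 1200.4$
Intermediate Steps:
$Y{\left(b \right)} = 1$
$n{\left(y,t \right)} = \frac{t + y}{1 + t}$ ($n{\left(y,t \right)} = \frac{y + t}{t + 1} = \frac{t + y}{1 + t}$)
$L = \frac{1}{16} \approx 0.0625$
$376 \cdot 3 \left(L + 1\right) + n{\left(11,10 \right)} = 376 \cdot 3 \left(\frac{1}{16} + 1\right) + \frac{10 + 11}{1 + 10} = 376 \cdot 3 \cdot \frac{17}{16} + \frac{1}{11} \cdot 21 = 376 \cdot \frac{51}{16} + \frac{1}{11} \cdot 21 = \frac{2397}{2} + \frac{21}{11} = \frac{26409}{22}$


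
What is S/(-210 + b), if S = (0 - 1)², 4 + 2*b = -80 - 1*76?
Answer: -1/290 ≈ -0.0034483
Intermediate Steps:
b = -80 (b = -2 + (-80 - 1*76)/2 = -2 + (-80 - 76)/2 = -2 + (½)*(-156) = -2 - 78 = -80)
S = 1 (S = (-1)² = 1)
S/(-210 + b) = 1/(-210 - 80) = 1/(-290) = -1/290*1 = -1/290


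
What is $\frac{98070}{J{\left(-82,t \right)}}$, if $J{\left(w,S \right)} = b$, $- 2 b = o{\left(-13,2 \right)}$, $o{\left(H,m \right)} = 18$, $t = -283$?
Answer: $- \frac{32690}{3} \approx -10897.0$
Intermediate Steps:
$b = -9$ ($b = \left(- \frac{1}{2}\right) 18 = -9$)
$J{\left(w,S \right)} = -9$
$\frac{98070}{J{\left(-82,t \right)}} = \frac{98070}{-9} = 98070 \left(- \frac{1}{9}\right) = - \frac{32690}{3}$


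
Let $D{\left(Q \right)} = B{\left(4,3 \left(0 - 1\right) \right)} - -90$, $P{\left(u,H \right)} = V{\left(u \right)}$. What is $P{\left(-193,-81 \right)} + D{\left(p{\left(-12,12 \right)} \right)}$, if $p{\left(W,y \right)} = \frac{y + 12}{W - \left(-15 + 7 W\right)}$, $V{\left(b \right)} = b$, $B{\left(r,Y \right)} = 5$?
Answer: $-98$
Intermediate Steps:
$P{\left(u,H \right)} = u$
$p{\left(W,y \right)} = \frac{12 + y}{15 - 6 W}$ ($p{\left(W,y \right)} = \frac{12 + y}{W - \left(-15 + 7 W\right)} = \frac{12 + y}{15 - 6 W}$)
$D{\left(Q \right)} = 95$ ($D{\left(Q \right)} = 5 - -90 = 5 + 90 = 95$)
$P{\left(-193,-81 \right)} + D{\left(p{\left(-12,12 \right)} \right)} = -193 + 95 = -98$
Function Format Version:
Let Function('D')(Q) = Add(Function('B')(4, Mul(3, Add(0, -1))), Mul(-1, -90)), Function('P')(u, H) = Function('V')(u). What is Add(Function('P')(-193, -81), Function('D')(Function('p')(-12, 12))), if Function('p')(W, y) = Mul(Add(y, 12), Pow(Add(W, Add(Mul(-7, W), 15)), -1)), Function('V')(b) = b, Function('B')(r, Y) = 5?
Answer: -98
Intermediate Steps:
Function('P')(u, H) = u
Function('p')(W, y) = Mul(Pow(Add(15, Mul(-6, W)), -1), Add(12, y)) (Function('p')(W, y) = Mul(Add(12, y), Pow(Add(W, Add(15, Mul(-7, W))), -1)) = Mul(Add(12, y), Pow(Add(15, Mul(-6, W)), -1)) = Mul(Pow(Add(15, Mul(-6, W)), -1), Add(12, y)))
Function('D')(Q) = 95 (Function('D')(Q) = Add(5, Mul(-1, -90)) = Add(5, 90) = 95)
Add(Function('P')(-193, -81), Function('D')(Function('p')(-12, 12))) = Add(-193, 95) = -98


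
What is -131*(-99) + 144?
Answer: 13113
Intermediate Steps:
-131*(-99) + 144 = 12969 + 144 = 13113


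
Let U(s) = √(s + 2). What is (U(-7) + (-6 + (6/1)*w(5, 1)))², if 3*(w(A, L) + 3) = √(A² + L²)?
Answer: (-24 + 2*√26 + I*√5)² ≈ 185.49 - 61.724*I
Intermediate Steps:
U(s) = √(2 + s)
w(A, L) = -3 + √(A² + L²)/3
(U(-7) + (-6 + (6/1)*w(5, 1)))² = (√(2 - 7) + (-6 + (6/1)*(-3 + √(5² + 1²)/3)))² = (√(-5) + (-6 + (6*1)*(-3 + √(25 + 1)/3)))² = (I*√5 + (-6 + 6*(-3 + √26/3)))² = (I*√5 + (-6 + (-18 + 2*√26)))² = (I*√5 + (-24 + 2*√26))² = (-24 + 2*√26 + I*√5)²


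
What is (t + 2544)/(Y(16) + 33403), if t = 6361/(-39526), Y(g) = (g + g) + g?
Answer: 100547783/1322184226 ≈ 0.076047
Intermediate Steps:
Y(g) = 3*g (Y(g) = 2*g + g = 3*g)
t = -6361/39526 (t = 6361*(-1/39526) = -6361/39526 ≈ -0.16093)
(t + 2544)/(Y(16) + 33403) = (-6361/39526 + 2544)/(3*16 + 33403) = 100547783/(39526*(48 + 33403)) = (100547783/39526)/33451 = (100547783/39526)*(1/33451) = 100547783/1322184226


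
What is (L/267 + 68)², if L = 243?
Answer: 37613689/7921 ≈ 4748.6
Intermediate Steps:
(L/267 + 68)² = (243/267 + 68)² = (243*(1/267) + 68)² = (81/89 + 68)² = (6133/89)² = 37613689/7921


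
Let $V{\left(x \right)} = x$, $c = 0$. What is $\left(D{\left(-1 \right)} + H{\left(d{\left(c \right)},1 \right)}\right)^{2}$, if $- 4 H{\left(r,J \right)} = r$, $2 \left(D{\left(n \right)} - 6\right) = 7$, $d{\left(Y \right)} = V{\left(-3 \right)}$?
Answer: $\frac{1681}{16} \approx 105.06$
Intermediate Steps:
$d{\left(Y \right)} = -3$
$D{\left(n \right)} = \frac{19}{2}$ ($D{\left(n \right)} = 6 + \frac{1}{2} \cdot 7 = 6 + \frac{7}{2} = \frac{19}{2}$)
$H{\left(r,J \right)} = - \frac{r}{4}$
$\left(D{\left(-1 \right)} + H{\left(d{\left(c \right)},1 \right)}\right)^{2} = \left(\frac{19}{2} - - \frac{3}{4}\right)^{2} = \left(\frac{19}{2} + \frac{3}{4}\right)^{2} = \left(\frac{41}{4}\right)^{2} = \frac{1681}{16}$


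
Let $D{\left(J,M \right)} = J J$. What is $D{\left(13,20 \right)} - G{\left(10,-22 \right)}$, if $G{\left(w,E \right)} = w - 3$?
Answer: $162$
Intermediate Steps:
$D{\left(J,M \right)} = J^{2}$
$G{\left(w,E \right)} = -3 + w$
$D{\left(13,20 \right)} - G{\left(10,-22 \right)} = 13^{2} - \left(-3 + 10\right) = 169 - 7 = 162$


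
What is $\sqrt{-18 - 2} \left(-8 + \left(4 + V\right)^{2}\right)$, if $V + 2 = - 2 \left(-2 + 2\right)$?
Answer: $- 8 i \sqrt{5} \approx - 17.889 i$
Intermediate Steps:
$V = -2$ ($V = -2 - 2 \left(-2 + 2\right) = -2 - 0 = -2 + 0 = -2$)
$\sqrt{-18 - 2} \left(-8 + \left(4 + V\right)^{2}\right) = \sqrt{-18 - 2} \left(-8 + \left(4 - 2\right)^{2}\right) = \sqrt{-20} \left(-8 + 2^{2}\right) = 2 i \sqrt{5} \left(-8 + 4\right) = 2 i \sqrt{5} \left(-4\right) = - 8 i \sqrt{5}$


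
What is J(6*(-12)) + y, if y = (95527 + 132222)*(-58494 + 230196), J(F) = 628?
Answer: 39104959426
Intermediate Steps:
y = 39104958798 (y = 227749*171702 = 39104958798)
J(6*(-12)) + y = 628 + 39104958798 = 39104959426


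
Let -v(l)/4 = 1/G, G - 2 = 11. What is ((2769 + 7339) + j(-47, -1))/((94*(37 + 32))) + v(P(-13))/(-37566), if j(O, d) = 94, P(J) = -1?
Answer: 415187855/263957499 ≈ 1.5729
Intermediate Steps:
G = 13 (G = 2 + 11 = 13)
v(l) = -4/13
((2769 + 7339) + j(-47, -1))/((94*(37 + 32))) + v(P(-13))/(-37566) = ((2769 + 7339) + 94)/((94*(37 + 32))) - 4/13/(-37566) = (10108 + 94)/((94*69)) - 4/13*(-1/37566) = 10202/6486 + 2/244179 = 10202*(1/6486) + 2/244179 = 5101/3243 + 2/244179 = 415187855/263957499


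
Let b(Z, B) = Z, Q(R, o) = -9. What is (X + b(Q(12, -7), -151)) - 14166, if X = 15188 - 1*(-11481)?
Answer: 12494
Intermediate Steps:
X = 26669 (X = 15188 + 11481 = 26669)
(X + b(Q(12, -7), -151)) - 14166 = (26669 - 9) - 14166 = 26660 - 14166 = 12494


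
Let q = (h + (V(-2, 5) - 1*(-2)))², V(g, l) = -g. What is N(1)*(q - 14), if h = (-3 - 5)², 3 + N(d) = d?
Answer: -9220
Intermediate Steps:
N(d) = -3 + d
h = 64 (h = (-8)² = 64)
q = 4624 (q = (64 + (-1*(-2) - 1*(-2)))² = (64 + (2 + 2))² = (64 + 4)² = 68² = 4624)
N(1)*(q - 14) = (-3 + 1)*(4624 - 14) = -2*4610 = -9220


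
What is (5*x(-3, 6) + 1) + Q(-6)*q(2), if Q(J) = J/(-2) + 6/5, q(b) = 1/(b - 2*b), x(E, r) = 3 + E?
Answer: -11/10 ≈ -1.1000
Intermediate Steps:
q(b) = -1/b (q(b) = 1/(b - 2*b) = 1/(-b) = -1/b)
Q(J) = 6/5 - J/2 (Q(J) = J*(-½) + 6*(⅕) = -J/2 + 6/5 = 6/5 - J/2)
(5*x(-3, 6) + 1) + Q(-6)*q(2) = (5*(3 - 3) + 1) + (6/5 - ½*(-6))*(-1/2) = (5*0 + 1) + (6/5 + 3)*(-1*½) = (0 + 1) + (21/5)*(-½) = 1 - 21/10 = -11/10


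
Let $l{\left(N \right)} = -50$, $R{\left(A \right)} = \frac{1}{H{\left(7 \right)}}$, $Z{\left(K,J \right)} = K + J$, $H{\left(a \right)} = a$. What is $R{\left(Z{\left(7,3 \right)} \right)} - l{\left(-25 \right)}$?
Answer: $\frac{351}{7} \approx 50.143$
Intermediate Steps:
$Z{\left(K,J \right)} = J + K$
$R{\left(A \right)} = \frac{1}{7}$
$R{\left(Z{\left(7,3 \right)} \right)} - l{\left(-25 \right)} = \frac{1}{7} - -50 = \frac{1}{7} + 50 = \frac{351}{7}$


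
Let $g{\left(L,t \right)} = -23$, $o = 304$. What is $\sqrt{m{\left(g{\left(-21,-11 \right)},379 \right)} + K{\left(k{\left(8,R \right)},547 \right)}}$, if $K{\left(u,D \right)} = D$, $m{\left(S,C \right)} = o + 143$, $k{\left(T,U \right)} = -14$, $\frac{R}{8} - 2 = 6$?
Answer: $\sqrt{994} \approx 31.528$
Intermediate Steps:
$R = 64$ ($R = 16 + 8 \cdot 6 = 16 + 48 = 64$)
$m{\left(S,C \right)} = 447$ ($m{\left(S,C \right)} = 304 + 143 = 447$)
$\sqrt{m{\left(g{\left(-21,-11 \right)},379 \right)} + K{\left(k{\left(8,R \right)},547 \right)}} = \sqrt{447 + 547} = \sqrt{994}$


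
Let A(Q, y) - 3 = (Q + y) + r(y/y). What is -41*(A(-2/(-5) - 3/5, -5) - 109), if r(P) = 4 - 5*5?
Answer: 27101/5 ≈ 5420.2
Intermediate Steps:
r(P) = -21 (r(P) = 4 - 25 = -21)
A(Q, y) = -18 + Q + y (A(Q, y) = 3 + ((Q + y) - 21) = 3 + (-21 + Q + y) = -18 + Q + y)
-41*(A(-2/(-5) - 3/5, -5) - 109) = -41*((-18 + (-2/(-5) - 3/5) - 5) - 109) = -41*((-18 + (-2*(-⅕) - 3*⅕) - 5) - 109) = -41*((-18 + (⅖ - ⅗) - 5) - 109) = -41*((-18 - ⅕ - 5) - 109) = -41*(-116/5 - 109) = -41*(-661/5) = 27101/5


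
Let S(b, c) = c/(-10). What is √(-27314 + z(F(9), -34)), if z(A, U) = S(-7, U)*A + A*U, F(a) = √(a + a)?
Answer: √(-682850 - 2295*√2)/5 ≈ 165.66*I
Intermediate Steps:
S(b, c) = -c/10 (S(b, c) = c*(-⅒) = -c/10)
F(a) = √2*√a (F(a) = √(2*a) = √2*√a)
z(A, U) = 9*A*U/10 (z(A, U) = (-U/10)*A + A*U = -A*U/10 + A*U = 9*A*U/10)
√(-27314 + z(F(9), -34)) = √(-27314 + (9/10)*(√2*√9)*(-34)) = √(-27314 + (9/10)*(√2*3)*(-34)) = √(-27314 + (9/10)*(3*√2)*(-34)) = √(-27314 - 459*√2/5)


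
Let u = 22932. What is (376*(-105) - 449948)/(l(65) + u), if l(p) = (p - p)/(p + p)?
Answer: -122357/5733 ≈ -21.343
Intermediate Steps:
l(p) = 0 (l(p) = 0/((2*p)) = 0*(1/(2*p)) = 0)
(376*(-105) - 449948)/(l(65) + u) = (376*(-105) - 449948)/(0 + 22932) = (-39480 - 449948)/22932 = -489428*1/22932 = -122357/5733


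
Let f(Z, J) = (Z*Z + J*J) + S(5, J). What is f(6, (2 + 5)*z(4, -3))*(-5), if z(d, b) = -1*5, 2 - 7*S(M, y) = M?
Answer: -44120/7 ≈ -6302.9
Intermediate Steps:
S(M, y) = 2/7 - M/7
z(d, b) = -5
f(Z, J) = -3/7 + J**2 + Z**2 (f(Z, J) = (Z*Z + J*J) + (2/7 - 1/7*5) = (Z**2 + J**2) + (2/7 - 5/7) = (J**2 + Z**2) - 3/7 = -3/7 + J**2 + Z**2)
f(6, (2 + 5)*z(4, -3))*(-5) = (-3/7 + ((2 + 5)*(-5))**2 + 6**2)*(-5) = (-3/7 + (7*(-5))**2 + 36)*(-5) = (-3/7 + (-35)**2 + 36)*(-5) = (-3/7 + 1225 + 36)*(-5) = (8824/7)*(-5) = -44120/7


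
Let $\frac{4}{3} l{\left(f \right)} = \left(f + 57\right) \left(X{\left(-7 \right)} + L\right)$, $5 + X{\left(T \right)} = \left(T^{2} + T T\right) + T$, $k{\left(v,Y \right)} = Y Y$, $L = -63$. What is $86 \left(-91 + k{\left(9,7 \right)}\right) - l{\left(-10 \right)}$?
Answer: $- \frac{17691}{4} \approx -4422.8$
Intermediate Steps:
$k{\left(v,Y \right)} = Y^{2}$
$X{\left(T \right)} = -5 + T + 2 T^{2}$ ($X{\left(T \right)} = -5 + \left(\left(T^{2} + T T\right) + T\right) = -5 + \left(\left(T^{2} + T^{2}\right) + T\right) = -5 + \left(2 T^{2} + T\right) = -5 + \left(T + 2 T^{2}\right) = -5 + T + 2 T^{2}$)
$l{\left(f \right)} = \frac{3933}{4} + \frac{69 f}{4}$ ($l{\left(f \right)} = \frac{3 \left(f + 57\right) \left(\left(-5 - 7 + 2 \left(-7\right)^{2}\right) - 63\right)}{4} = \frac{3 \left(57 + f\right) \left(\left(-5 - 7 + 2 \cdot 49\right) - 63\right)}{4} = \frac{3 \left(57 + f\right) \left(\left(-5 - 7 + 98\right) - 63\right)}{4} = \frac{3 \left(57 + f\right) \left(86 - 63\right)}{4} = \frac{3 \left(57 + f\right) 23}{4} = \frac{3 \left(1311 + 23 f\right)}{4} = \frac{3933}{4} + \frac{69 f}{4}$)
$86 \left(-91 + k{\left(9,7 \right)}\right) - l{\left(-10 \right)} = 86 \left(-91 + 7^{2}\right) - \left(\frac{3933}{4} + \frac{69}{4} \left(-10\right)\right) = 86 \left(-91 + 49\right) - \left(\frac{3933}{4} - \frac{345}{2}\right) = 86 \left(-42\right) - \frac{3243}{4} = -3612 - \frac{3243}{4} = - \frac{17691}{4}$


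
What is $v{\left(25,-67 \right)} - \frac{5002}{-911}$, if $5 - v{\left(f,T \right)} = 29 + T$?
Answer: $\frac{44175}{911} \approx 48.491$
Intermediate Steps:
$v{\left(f,T \right)} = -24 - T$ ($v{\left(f,T \right)} = 5 - \left(29 + T\right) = -24 - T$)
$v{\left(25,-67 \right)} - \frac{5002}{-911} = \left(-24 - -67\right) - \frac{5002}{-911} = \left(-24 + 67\right) - - \frac{5002}{911} = 43 + \frac{5002}{911} = \frac{44175}{911}$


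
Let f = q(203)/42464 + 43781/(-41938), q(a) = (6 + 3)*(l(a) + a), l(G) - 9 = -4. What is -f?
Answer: 27822007/27825863 ≈ 0.99986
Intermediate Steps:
l(G) = 5 (l(G) = 9 - 4 = 5)
q(a) = 45 + 9*a (q(a) = (6 + 3)*(5 + a) = 9*(5 + a) = 45 + 9*a)
f = -27822007/27825863 (f = (45 + 9*203)/42464 + 43781/(-41938) = (45 + 1827)*(1/42464) + 43781*(-1/41938) = 1872*(1/42464) - 43781/41938 = 117/2654 - 43781/41938 = -27822007/27825863 ≈ -0.99986)
-f = -1*(-27822007/27825863) = 27822007/27825863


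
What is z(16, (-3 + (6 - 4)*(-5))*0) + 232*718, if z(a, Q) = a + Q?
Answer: 166592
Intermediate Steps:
z(a, Q) = Q + a
z(16, (-3 + (6 - 4)*(-5))*0) + 232*718 = ((-3 + (6 - 4)*(-5))*0 + 16) + 232*718 = ((-3 + 2*(-5))*0 + 16) + 166576 = ((-3 - 10)*0 + 16) + 166576 = (-13*0 + 16) + 166576 = (0 + 16) + 166576 = 16 + 166576 = 166592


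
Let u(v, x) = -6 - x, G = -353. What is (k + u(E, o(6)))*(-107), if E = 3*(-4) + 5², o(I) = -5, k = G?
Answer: 37878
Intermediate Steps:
k = -353
E = 13 (E = -12 + 25 = 13)
(k + u(E, o(6)))*(-107) = (-353 + (-6 - 1*(-5)))*(-107) = (-353 + (-6 + 5))*(-107) = (-353 - 1)*(-107) = -354*(-107) = 37878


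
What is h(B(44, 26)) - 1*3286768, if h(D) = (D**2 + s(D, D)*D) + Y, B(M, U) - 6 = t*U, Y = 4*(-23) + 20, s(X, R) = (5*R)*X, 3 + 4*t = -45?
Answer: -146456284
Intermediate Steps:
t = -12 (t = -3/4 + (1/4)*(-45) = -3/4 - 45/4 = -12)
s(X, R) = 5*R*X
Y = -72 (Y = -92 + 20 = -72)
B(M, U) = 6 - 12*U
h(D) = -72 + D**2 + 5*D**3 (h(D) = (D**2 + (5*D*D)*D) - 72 = (D**2 + (5*D**2)*D) - 72 = (D**2 + 5*D**3) - 72 = -72 + D**2 + 5*D**3)
h(B(44, 26)) - 1*3286768 = (-72 + (6 - 12*26)**2 + 5*(6 - 12*26)**3) - 1*3286768 = (-72 + (6 - 312)**2 + 5*(6 - 312)**3) - 3286768 = (-72 + (-306)**2 + 5*(-306)**3) - 3286768 = (-72 + 93636 + 5*(-28652616)) - 3286768 = (-72 + 93636 - 143263080) - 3286768 = -143169516 - 3286768 = -146456284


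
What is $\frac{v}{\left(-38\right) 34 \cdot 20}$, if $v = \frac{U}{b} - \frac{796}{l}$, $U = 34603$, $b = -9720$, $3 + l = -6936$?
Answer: $\frac{452969}{3397334400} \approx 0.00013333$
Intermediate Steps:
$l = -6939$ ($l = -3 - 6936 = -6939$)
$v = - \frac{8606411}{2498040}$ ($v = \frac{34603}{-9720} - \frac{796}{-6939} = 34603 \left(- \frac{1}{9720}\right) - - \frac{796}{6939} = - \frac{34603}{9720} + \frac{796}{6939} = - \frac{8606411}{2498040} \approx -3.4453$)
$\frac{v}{\left(-38\right) 34 \cdot 20} = - \frac{8606411}{2498040 \left(-38\right) 34 \cdot 20} = - \frac{8606411}{2498040 \left(\left(-1292\right) 20\right)} = - \frac{8606411}{2498040 \left(-25840\right)} = \left(- \frac{8606411}{2498040}\right) \left(- \frac{1}{25840}\right) = \frac{452969}{3397334400}$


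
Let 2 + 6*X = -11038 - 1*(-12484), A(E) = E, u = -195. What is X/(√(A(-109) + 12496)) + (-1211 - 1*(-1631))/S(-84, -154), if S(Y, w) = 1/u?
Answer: -81900 + 722*√12387/37161 ≈ -81898.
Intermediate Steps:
X = 722/3 (X = -⅓ + (-11038 - 1*(-12484))/6 = -⅓ + (-11038 + 12484)/6 = -⅓ + (⅙)*1446 = -⅓ + 241 = 722/3 ≈ 240.67)
S(Y, w) = -1/195 (S(Y, w) = 1/(-195) = -1/195)
X/(√(A(-109) + 12496)) + (-1211 - 1*(-1631))/S(-84, -154) = 722/(3*(√(-109 + 12496))) + (-1211 - 1*(-1631))/(-1/195) = 722/(3*(√12387)) + (-1211 + 1631)*(-195) = 722*(√12387/12387)/3 + 420*(-195) = 722*√12387/37161 - 81900 = -81900 + 722*√12387/37161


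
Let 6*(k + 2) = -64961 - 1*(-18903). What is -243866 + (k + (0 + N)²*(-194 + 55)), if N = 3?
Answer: -758386/3 ≈ -2.5280e+5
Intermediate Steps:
k = -23035/3 (k = -2 + (-64961 - 1*(-18903))/6 = -2 + (-64961 + 18903)/6 = -2 + (⅙)*(-46058) = -2 - 23029/3 = -23035/3 ≈ -7678.3)
-243866 + (k + (0 + N)²*(-194 + 55)) = -243866 + (-23035/3 + (0 + 3)²*(-194 + 55)) = -243866 + (-23035/3 + 3²*(-139)) = -243866 + (-23035/3 + 9*(-139)) = -243866 + (-23035/3 - 1251) = -243866 - 26788/3 = -758386/3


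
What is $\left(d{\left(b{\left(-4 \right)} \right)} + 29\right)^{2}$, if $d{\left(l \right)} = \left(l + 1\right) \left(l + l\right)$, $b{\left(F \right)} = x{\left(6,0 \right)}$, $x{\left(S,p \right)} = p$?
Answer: $841$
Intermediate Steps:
$b{\left(F \right)} = 0$
$d{\left(l \right)} = 2 l \left(1 + l\right)$ ($d{\left(l \right)} = \left(1 + l\right) 2 l = 2 l \left(1 + l\right)$)
$\left(d{\left(b{\left(-4 \right)} \right)} + 29\right)^{2} = \left(2 \cdot 0 \left(1 + 0\right) + 29\right)^{2} = \left(2 \cdot 0 \cdot 1 + 29\right)^{2} = \left(0 + 29\right)^{2} = 29^{2} = 841$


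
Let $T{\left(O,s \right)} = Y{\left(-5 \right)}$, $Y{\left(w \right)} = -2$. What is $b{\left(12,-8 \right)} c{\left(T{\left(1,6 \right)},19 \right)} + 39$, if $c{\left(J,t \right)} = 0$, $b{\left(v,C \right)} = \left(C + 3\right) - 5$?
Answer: $39$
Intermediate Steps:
$b{\left(v,C \right)} = -2 + C$ ($b{\left(v,C \right)} = \left(3 + C\right) - 5 = -2 + C$)
$T{\left(O,s \right)} = -2$
$b{\left(12,-8 \right)} c{\left(T{\left(1,6 \right)},19 \right)} + 39 = \left(-2 - 8\right) 0 + 39 = \left(-10\right) 0 + 39 = 0 + 39 = 39$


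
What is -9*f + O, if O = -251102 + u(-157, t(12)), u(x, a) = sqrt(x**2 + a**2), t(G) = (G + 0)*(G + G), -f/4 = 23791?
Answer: 605374 + sqrt(107593) ≈ 6.0570e+5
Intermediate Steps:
f = -95164 (f = -4*23791 = -95164)
t(G) = 2*G**2 (t(G) = G*(2*G) = 2*G**2)
u(x, a) = sqrt(a**2 + x**2)
O = -251102 + sqrt(107593) (O = -251102 + sqrt((2*12**2)**2 + (-157)**2) = -251102 + sqrt((2*144)**2 + 24649) = -251102 + sqrt(288**2 + 24649) = -251102 + sqrt(82944 + 24649) = -251102 + sqrt(107593) ≈ -2.5077e+5)
-9*f + O = -9*(-95164) + (-251102 + sqrt(107593)) = 856476 + (-251102 + sqrt(107593)) = 605374 + sqrt(107593)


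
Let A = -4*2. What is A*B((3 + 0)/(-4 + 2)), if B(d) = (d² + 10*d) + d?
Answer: 114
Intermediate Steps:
A = -8
B(d) = d² + 11*d
A*B((3 + 0)/(-4 + 2)) = -8*(3 + 0)/(-4 + 2)*(11 + (3 + 0)/(-4 + 2)) = -8*3/(-2)*(11 + 3/(-2)) = -8*3*(-½)*(11 + 3*(-½)) = -(-12)*(11 - 3/2) = -(-12)*19/2 = -8*(-57/4) = 114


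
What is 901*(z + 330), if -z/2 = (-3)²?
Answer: 281112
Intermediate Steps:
z = -18 (z = -2*(-3)² = -2*9 = -18)
901*(z + 330) = 901*(-18 + 330) = 901*312 = 281112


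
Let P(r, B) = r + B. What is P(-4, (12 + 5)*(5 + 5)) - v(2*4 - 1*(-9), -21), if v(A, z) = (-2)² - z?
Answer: 141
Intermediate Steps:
v(A, z) = 4 - z
P(r, B) = B + r
P(-4, (12 + 5)*(5 + 5)) - v(2*4 - 1*(-9), -21) = ((12 + 5)*(5 + 5) - 4) - (4 - 1*(-21)) = (17*10 - 4) - (4 + 21) = (170 - 4) - 1*25 = 166 - 25 = 141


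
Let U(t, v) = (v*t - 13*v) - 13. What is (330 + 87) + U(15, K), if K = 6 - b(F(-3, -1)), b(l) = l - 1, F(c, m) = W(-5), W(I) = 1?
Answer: 416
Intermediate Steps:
F(c, m) = 1
b(l) = -1 + l
K = 6 (K = 6 - (-1 + 1) = 6 - 1*0 = 6 + 0 = 6)
U(t, v) = -13 - 13*v + t*v (U(t, v) = (t*v - 13*v) - 13 = (-13*v + t*v) - 13 = -13 - 13*v + t*v)
(330 + 87) + U(15, K) = (330 + 87) + (-13 - 13*6 + 15*6) = 417 + (-13 - 78 + 90) = 417 - 1 = 416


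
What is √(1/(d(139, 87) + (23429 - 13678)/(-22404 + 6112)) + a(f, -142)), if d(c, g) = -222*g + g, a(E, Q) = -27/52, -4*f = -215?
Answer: I*√34446849567346170695/8144656910 ≈ 0.72061*I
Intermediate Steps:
f = 215/4 (f = -¼*(-215) = 215/4 ≈ 53.750)
a(E, Q) = -27/52 (a(E, Q) = -27*1/52 = -27/52)
d(c, g) = -221*g
√(1/(d(139, 87) + (23429 - 13678)/(-22404 + 6112)) + a(f, -142)) = √(1/(-221*87 + (23429 - 13678)/(-22404 + 6112)) - 27/52) = √(1/(-19227 + 9751/(-16292)) - 27/52) = √(1/(-19227 + 9751*(-1/16292)) - 27/52) = √(1/(-19227 - 9751/16292) - 27/52) = √(1/(-313256035/16292) - 27/52) = √(-16292/313256035 - 27/52) = √(-8458760129/16289313820) = I*√34446849567346170695/8144656910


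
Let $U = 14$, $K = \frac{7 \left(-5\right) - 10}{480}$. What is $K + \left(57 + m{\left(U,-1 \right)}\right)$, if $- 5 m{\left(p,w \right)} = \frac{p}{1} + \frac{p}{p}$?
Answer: $\frac{1725}{32} \approx 53.906$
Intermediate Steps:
$K = - \frac{3}{32}$ ($K = \left(-35 - 10\right) \frac{1}{480} = \left(-45\right) \frac{1}{480} = - \frac{3}{32} \approx -0.09375$)
$m{\left(p,w \right)} = - \frac{1}{5} - \frac{p}{5}$ ($m{\left(p,w \right)} = - \frac{\frac{p}{1} + \frac{p}{p}}{5} = - \frac{p 1 + 1}{5} = - \frac{p + 1}{5} = - \frac{1 + p}{5} = - \frac{1}{5} - \frac{p}{5}$)
$K + \left(57 + m{\left(U,-1 \right)}\right) = - \frac{3}{32} + \left(57 - 3\right) = - \frac{3}{32} + 54 = \frac{1725}{32}$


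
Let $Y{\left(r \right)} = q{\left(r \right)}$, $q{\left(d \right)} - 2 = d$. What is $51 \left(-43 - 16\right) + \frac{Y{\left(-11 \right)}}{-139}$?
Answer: $- \frac{418242}{139} \approx -3008.9$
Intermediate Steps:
$q{\left(d \right)} = 2 + d$
$Y{\left(r \right)} = 2 + r$
$51 \left(-43 - 16\right) + \frac{Y{\left(-11 \right)}}{-139} = 51 \left(-43 - 16\right) + \frac{2 - 11}{-139} = 51 \left(-43 - 16\right) - - \frac{9}{139} = 51 \left(-59\right) + \frac{9}{139} = -3009 + \frac{9}{139} = - \frac{418242}{139}$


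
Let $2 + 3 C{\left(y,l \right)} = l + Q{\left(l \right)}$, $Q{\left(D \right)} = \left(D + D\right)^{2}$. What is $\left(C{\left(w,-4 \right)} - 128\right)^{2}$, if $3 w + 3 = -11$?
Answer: $\frac{106276}{9} \approx 11808.0$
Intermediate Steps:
$w = - \frac{14}{3}$ ($w = -1 + \frac{1}{3} \left(-11\right) = -1 - \frac{11}{3} = - \frac{14}{3} \approx -4.6667$)
$Q{\left(D \right)} = 4 D^{2}$ ($Q{\left(D \right)} = \left(2 D\right)^{2} = 4 D^{2}$)
$C{\left(y,l \right)} = - \frac{2}{3} + \frac{l}{3} + \frac{4 l^{2}}{3}$ ($C{\left(y,l \right)} = - \frac{2}{3} + \frac{l + 4 l^{2}}{3} = - \frac{2}{3} + \left(\frac{l}{3} + \frac{4 l^{2}}{3}\right) = - \frac{2}{3} + \frac{l}{3} + \frac{4 l^{2}}{3}$)
$\left(C{\left(w,-4 \right)} - 128\right)^{2} = \left(\left(- \frac{2}{3} + \frac{1}{3} \left(-4\right) + \frac{4 \left(-4\right)^{2}}{3}\right) - 128\right)^{2} = \left(\left(- \frac{2}{3} - \frac{4}{3} + \frac{4}{3} \cdot 16\right) - 128\right)^{2} = \left(\left(- \frac{2}{3} - \frac{4}{3} + \frac{64}{3}\right) - 128\right)^{2} = \left(\frac{58}{3} - 128\right)^{2} = \left(- \frac{326}{3}\right)^{2} = \frac{106276}{9}$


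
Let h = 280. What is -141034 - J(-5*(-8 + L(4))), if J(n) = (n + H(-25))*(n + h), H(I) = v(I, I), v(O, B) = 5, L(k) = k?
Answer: -148534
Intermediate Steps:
H(I) = 5
J(n) = (5 + n)*(280 + n) (J(n) = (n + 5)*(n + 280) = (5 + n)*(280 + n))
-141034 - J(-5*(-8 + L(4))) = -141034 - (1400 + (-5*(-8 + 4))**2 + 285*(-5*(-8 + 4))) = -141034 - (1400 + (-5*(-4))**2 + 285*(-5*(-4))) = -141034 - (1400 + 20**2 + 285*20) = -141034 - (1400 + 400 + 5700) = -141034 - 1*7500 = -141034 - 7500 = -148534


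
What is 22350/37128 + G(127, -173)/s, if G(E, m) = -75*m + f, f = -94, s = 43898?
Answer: 121613839/135820412 ≈ 0.89540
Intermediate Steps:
G(E, m) = -94 - 75*m (G(E, m) = -75*m - 94 = -94 - 75*m)
22350/37128 + G(127, -173)/s = 22350/37128 + (-94 - 75*(-173))/43898 = 22350*(1/37128) + (-94 + 12975)*(1/43898) = 3725/6188 + 12881*(1/43898) = 3725/6188 + 12881/43898 = 121613839/135820412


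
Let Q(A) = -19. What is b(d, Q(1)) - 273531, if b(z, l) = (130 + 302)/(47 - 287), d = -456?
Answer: -1367664/5 ≈ -2.7353e+5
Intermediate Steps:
b(z, l) = -9/5 (b(z, l) = 432/(-240) = 432*(-1/240) = -9/5)
b(d, Q(1)) - 273531 = -9/5 - 273531 = -1367664/5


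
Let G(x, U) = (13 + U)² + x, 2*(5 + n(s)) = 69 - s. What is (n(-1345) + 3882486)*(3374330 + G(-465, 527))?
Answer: 14233689702420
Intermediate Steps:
n(s) = 59/2 - s/2 (n(s) = -5 + (69 - s)/2 = -5 + (69/2 - s/2) = 59/2 - s/2)
G(x, U) = x + (13 + U)²
(n(-1345) + 3882486)*(3374330 + G(-465, 527)) = ((59/2 - ½*(-1345)) + 3882486)*(3374330 + (-465 + (13 + 527)²)) = ((59/2 + 1345/2) + 3882486)*(3374330 + (-465 + 540²)) = (702 + 3882486)*(3374330 + (-465 + 291600)) = 3883188*(3374330 + 291135) = 3883188*3665465 = 14233689702420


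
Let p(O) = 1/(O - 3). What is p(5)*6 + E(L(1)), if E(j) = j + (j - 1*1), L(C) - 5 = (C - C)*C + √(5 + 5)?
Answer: 12 + 2*√10 ≈ 18.325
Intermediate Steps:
L(C) = 5 + √10 (L(C) = 5 + ((C - C)*C + √(5 + 5)) = 5 + (0*C + √10) = 5 + (0 + √10) = 5 + √10)
E(j) = -1 + 2*j (E(j) = j + (j - 1) = j + (-1 + j) = -1 + 2*j)
p(O) = 1/(-3 + O)
p(5)*6 + E(L(1)) = 6/(-3 + 5) + (-1 + 2*(5 + √10)) = 6/2 + (-1 + (10 + 2*√10)) = (½)*6 + (9 + 2*√10) = 3 + (9 + 2*√10) = 12 + 2*√10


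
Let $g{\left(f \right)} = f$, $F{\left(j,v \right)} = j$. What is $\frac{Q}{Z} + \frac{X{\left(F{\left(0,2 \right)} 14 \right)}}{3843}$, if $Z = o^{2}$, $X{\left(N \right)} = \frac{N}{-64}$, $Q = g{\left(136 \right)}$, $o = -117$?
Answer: $\frac{136}{13689} \approx 0.009935$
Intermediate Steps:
$Q = 136$
$X{\left(N \right)} = - \frac{N}{64}$ ($X{\left(N \right)} = N \left(- \frac{1}{64}\right) = - \frac{N}{64}$)
$Z = 13689$ ($Z = \left(-117\right)^{2} = 13689$)
$\frac{Q}{Z} + \frac{X{\left(F{\left(0,2 \right)} 14 \right)}}{3843} = \frac{136}{13689} + \frac{\left(- \frac{1}{64}\right) 0 \cdot 14}{3843} = 136 \cdot \frac{1}{13689} + \left(- \frac{1}{64}\right) 0 \cdot \frac{1}{3843} = \frac{136}{13689} + 0 \cdot \frac{1}{3843} = \frac{136}{13689} + 0 = \frac{136}{13689}$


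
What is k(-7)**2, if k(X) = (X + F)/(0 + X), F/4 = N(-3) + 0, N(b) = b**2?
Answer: 841/49 ≈ 17.163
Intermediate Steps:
F = 36 (F = 4*((-3)**2 + 0) = 4*(9 + 0) = 4*9 = 36)
k(X) = (36 + X)/X (k(X) = (X + 36)/(0 + X) = (36 + X)/X)
k(-7)**2 = ((36 - 7)/(-7))**2 = (-1/7*29)**2 = (-29/7)**2 = 841/49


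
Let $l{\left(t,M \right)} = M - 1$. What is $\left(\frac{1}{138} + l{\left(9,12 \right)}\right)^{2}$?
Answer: $\frac{2307361}{19044} \approx 121.16$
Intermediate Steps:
$l{\left(t,M \right)} = -1 + M$
$\left(\frac{1}{138} + l{\left(9,12 \right)}\right)^{2} = \left(\frac{1}{138} + \left(-1 + 12\right)\right)^{2} = \left(\frac{1}{138} + 11\right)^{2} = \left(\frac{1519}{138}\right)^{2} = \frac{2307361}{19044}$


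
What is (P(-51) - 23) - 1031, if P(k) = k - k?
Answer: -1054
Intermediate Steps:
P(k) = 0
(P(-51) - 23) - 1031 = (0 - 23) - 1031 = -23 - 1031 = -1054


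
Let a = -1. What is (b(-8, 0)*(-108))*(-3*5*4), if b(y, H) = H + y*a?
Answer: 51840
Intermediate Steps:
b(y, H) = H - y (b(y, H) = H + y*(-1) = H - y)
(b(-8, 0)*(-108))*(-3*5*4) = ((0 - 1*(-8))*(-108))*(-3*5*4) = ((0 + 8)*(-108))*(-15*4) = (8*(-108))*(-60) = -864*(-60) = 51840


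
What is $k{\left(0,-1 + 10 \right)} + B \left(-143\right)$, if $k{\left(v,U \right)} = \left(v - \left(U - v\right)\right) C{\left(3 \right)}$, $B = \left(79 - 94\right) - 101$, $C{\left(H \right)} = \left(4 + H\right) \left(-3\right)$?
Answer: $16777$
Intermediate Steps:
$C{\left(H \right)} = -12 - 3 H$
$B = -116$ ($B = -15 - 101 = -116$)
$k{\left(v,U \right)} = - 42 v + 21 U$ ($k{\left(v,U \right)} = \left(v - \left(U - v\right)\right) \left(-12 - 9\right) = \left(- U + 2 v\right) \left(-12 - 9\right) = \left(- U + 2 v\right) \left(-21\right) = - 42 v + 21 U$)
$k{\left(0,-1 + 10 \right)} + B \left(-143\right) = \left(\left(-42\right) 0 + 21 \left(-1 + 10\right)\right) - -16588 = \left(0 + 21 \cdot 9\right) + 16588 = \left(0 + 189\right) + 16588 = 189 + 16588 = 16777$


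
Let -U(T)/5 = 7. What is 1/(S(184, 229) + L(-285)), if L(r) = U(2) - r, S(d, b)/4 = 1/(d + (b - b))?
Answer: 46/11501 ≈ 0.0039997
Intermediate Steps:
U(T) = -35 (U(T) = -5*7 = -35)
S(d, b) = 4/d (S(d, b) = 4/(d + (b - b)) = 4/(d + 0) = 4/d)
L(r) = -35 - r
1/(S(184, 229) + L(-285)) = 1/(4/184 + (-35 - 1*(-285))) = 1/(4*(1/184) + (-35 + 285)) = 1/(1/46 + 250) = 1/(11501/46) = 46/11501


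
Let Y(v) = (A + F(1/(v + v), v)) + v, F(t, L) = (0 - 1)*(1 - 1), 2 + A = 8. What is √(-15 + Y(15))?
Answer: √6 ≈ 2.4495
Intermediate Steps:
A = 6 (A = -2 + 8 = 6)
F(t, L) = 0 (F(t, L) = -1*0 = 0)
Y(v) = 6 + v (Y(v) = (6 + 0) + v = 6 + v)
√(-15 + Y(15)) = √(-15 + (6 + 15)) = √(-15 + 21) = √6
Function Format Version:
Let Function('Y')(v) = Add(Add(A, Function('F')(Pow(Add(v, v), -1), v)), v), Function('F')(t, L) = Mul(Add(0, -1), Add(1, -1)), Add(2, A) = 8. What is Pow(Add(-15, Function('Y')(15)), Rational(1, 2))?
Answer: Pow(6, Rational(1, 2)) ≈ 2.4495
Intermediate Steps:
A = 6 (A = Add(-2, 8) = 6)
Function('F')(t, L) = 0 (Function('F')(t, L) = Mul(-1, 0) = 0)
Function('Y')(v) = Add(6, v) (Function('Y')(v) = Add(Add(6, 0), v) = Add(6, v))
Pow(Add(-15, Function('Y')(15)), Rational(1, 2)) = Pow(Add(-15, Add(6, 15)), Rational(1, 2)) = Pow(Add(-15, 21), Rational(1, 2)) = Pow(6, Rational(1, 2))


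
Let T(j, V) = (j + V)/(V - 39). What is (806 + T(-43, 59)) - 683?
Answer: 619/5 ≈ 123.80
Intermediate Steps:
T(j, V) = (V + j)/(-39 + V)
(806 + T(-43, 59)) - 683 = (806 + (59 - 43)/(-39 + 59)) - 683 = (806 + 16/20) - 683 = (806 + (1/20)*16) - 683 = (806 + ⅘) - 683 = 4034/5 - 683 = 619/5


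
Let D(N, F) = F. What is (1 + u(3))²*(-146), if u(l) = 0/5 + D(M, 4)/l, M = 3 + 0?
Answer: -7154/9 ≈ -794.89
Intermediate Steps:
M = 3
u(l) = 4/l (u(l) = 0/5 + 4/l = 0*(⅕) + 4/l = 0 + 4/l = 4/l)
(1 + u(3))²*(-146) = (1 + 4/3)²*(-146) = (7/3)²*(-146) = (49/9)*(-146) = -7154/9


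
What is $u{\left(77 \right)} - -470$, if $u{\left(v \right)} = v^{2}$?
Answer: $6399$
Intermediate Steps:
$u{\left(77 \right)} - -470 = 77^{2} - -470 = 5929 + \left(520 - 50\right) = 5929 + 470 = 6399$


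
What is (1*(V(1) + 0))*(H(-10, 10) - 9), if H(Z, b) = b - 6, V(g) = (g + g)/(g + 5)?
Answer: -5/3 ≈ -1.6667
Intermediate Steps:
V(g) = 2*g/(5 + g) (V(g) = (2*g)/(5 + g) = 2*g/(5 + g))
H(Z, b) = -6 + b
(1*(V(1) + 0))*(H(-10, 10) - 9) = (1*(2*1/(5 + 1) + 0))*((-6 + 10) - 9) = (1*(2*1/6 + 0))*(4 - 9) = (1*(2*1*(⅙) + 0))*(-5) = (1*(⅓ + 0))*(-5) = (1*(⅓))*(-5) = (⅓)*(-5) = -5/3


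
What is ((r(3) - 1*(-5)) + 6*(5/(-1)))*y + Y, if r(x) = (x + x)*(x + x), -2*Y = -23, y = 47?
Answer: 1057/2 ≈ 528.50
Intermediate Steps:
Y = 23/2 (Y = -1/2*(-23) = 23/2 ≈ 11.500)
r(x) = 4*x**2 (r(x) = (2*x)*(2*x) = 4*x**2)
((r(3) - 1*(-5)) + 6*(5/(-1)))*y + Y = ((4*3**2 - 1*(-5)) + 6*(5/(-1)))*47 + 23/2 = ((4*9 + 5) + 6*(5*(-1)))*47 + 23/2 = ((36 + 5) + 6*(-5))*47 + 23/2 = (41 - 30)*47 + 23/2 = 11*47 + 23/2 = 517 + 23/2 = 1057/2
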